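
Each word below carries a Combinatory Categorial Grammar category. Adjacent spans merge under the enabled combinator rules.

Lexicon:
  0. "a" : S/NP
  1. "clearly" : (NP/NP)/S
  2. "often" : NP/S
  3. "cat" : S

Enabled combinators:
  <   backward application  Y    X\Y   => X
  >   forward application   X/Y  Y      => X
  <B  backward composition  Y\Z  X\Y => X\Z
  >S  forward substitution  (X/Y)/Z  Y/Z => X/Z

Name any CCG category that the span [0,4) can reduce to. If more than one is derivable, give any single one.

[0,4] S   >
  [0,1] "a" : S/NP
  [1,4] NP   >
    [1,3] NP/S   >S
      [1,2] "clearly" : (NP/NP)/S
      [2,3] "often" : NP/S
    [3,4] "cat" : S

S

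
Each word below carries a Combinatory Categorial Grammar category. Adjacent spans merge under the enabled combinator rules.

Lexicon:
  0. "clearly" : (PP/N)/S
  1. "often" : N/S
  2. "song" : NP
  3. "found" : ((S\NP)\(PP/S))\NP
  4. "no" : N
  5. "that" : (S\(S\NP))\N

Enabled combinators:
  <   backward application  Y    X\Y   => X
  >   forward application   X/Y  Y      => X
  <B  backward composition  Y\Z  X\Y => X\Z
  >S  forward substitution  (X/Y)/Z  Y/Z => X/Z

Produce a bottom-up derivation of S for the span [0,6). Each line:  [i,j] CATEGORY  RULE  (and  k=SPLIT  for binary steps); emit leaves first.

[0,6] S   <
  [0,4] S\NP   <
    [0,2] PP/S   >S
      [0,1] "clearly" : (PP/N)/S
      [1,2] "often" : N/S
    [2,4] (S\NP)\(PP/S)   <
      [2,3] "song" : NP
      [3,4] "found" : ((S\NP)\(PP/S))\NP
  [4,6] S\(S\NP)   <
    [4,5] "no" : N
    [5,6] "that" : (S\(S\NP))\N

[0,1] (PP/N)/S  lex  "clearly"
[1,2] N/S  lex  "often"
[0,2] PP/S  >S  k=1
[2,3] NP  lex  "song"
[3,4] ((S\NP)\(PP/S))\NP  lex  "found"
[2,4] (S\NP)\(PP/S)  <  k=3
[0,4] S\NP  <  k=2
[4,5] N  lex  "no"
[5,6] (S\(S\NP))\N  lex  "that"
[4,6] S\(S\NP)  <  k=5
[0,6] S  <  k=4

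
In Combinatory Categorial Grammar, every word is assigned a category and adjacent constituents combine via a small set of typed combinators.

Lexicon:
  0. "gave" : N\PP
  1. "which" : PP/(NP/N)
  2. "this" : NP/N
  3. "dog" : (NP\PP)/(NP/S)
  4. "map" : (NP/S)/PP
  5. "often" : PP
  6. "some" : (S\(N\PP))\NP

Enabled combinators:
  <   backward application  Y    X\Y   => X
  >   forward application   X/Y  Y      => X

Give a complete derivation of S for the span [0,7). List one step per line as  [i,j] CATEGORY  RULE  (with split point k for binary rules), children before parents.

[0,7] S   <
  [0,1] "gave" : N\PP
  [1,7] S\(N\PP)   <
    [1,6] NP   <
      [1,3] PP   >
        [1,2] "which" : PP/(NP/N)
        [2,3] "this" : NP/N
      [3,6] NP\PP   >
        [3,4] "dog" : (NP\PP)/(NP/S)
        [4,6] NP/S   >
          [4,5] "map" : (NP/S)/PP
          [5,6] "often" : PP
    [6,7] "some" : (S\(N\PP))\NP

[0,1] N\PP  lex  "gave"
[1,2] PP/(NP/N)  lex  "which"
[2,3] NP/N  lex  "this"
[1,3] PP  >  k=2
[3,4] (NP\PP)/(NP/S)  lex  "dog"
[4,5] (NP/S)/PP  lex  "map"
[5,6] PP  lex  "often"
[4,6] NP/S  >  k=5
[3,6] NP\PP  >  k=4
[1,6] NP  <  k=3
[6,7] (S\(N\PP))\NP  lex  "some"
[1,7] S\(N\PP)  <  k=6
[0,7] S  <  k=1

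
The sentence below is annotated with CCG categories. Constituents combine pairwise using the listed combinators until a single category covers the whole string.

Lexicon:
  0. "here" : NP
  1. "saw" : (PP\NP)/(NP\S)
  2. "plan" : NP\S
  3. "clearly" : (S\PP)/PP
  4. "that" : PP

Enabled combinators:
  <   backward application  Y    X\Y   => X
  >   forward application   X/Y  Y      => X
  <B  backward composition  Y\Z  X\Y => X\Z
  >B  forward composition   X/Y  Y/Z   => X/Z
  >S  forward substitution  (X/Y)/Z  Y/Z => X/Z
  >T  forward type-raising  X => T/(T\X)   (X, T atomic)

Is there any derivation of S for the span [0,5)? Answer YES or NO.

[0,5] S   <
  [0,1] "here" : NP
  [1,5] S\NP   <B
    [1,3] PP\NP   >
      [1,2] "saw" : (PP\NP)/(NP\S)
      [2,3] "plan" : NP\S
    [3,5] S\PP   >
      [3,4] "clearly" : (S\PP)/PP
      [4,5] "that" : PP

YES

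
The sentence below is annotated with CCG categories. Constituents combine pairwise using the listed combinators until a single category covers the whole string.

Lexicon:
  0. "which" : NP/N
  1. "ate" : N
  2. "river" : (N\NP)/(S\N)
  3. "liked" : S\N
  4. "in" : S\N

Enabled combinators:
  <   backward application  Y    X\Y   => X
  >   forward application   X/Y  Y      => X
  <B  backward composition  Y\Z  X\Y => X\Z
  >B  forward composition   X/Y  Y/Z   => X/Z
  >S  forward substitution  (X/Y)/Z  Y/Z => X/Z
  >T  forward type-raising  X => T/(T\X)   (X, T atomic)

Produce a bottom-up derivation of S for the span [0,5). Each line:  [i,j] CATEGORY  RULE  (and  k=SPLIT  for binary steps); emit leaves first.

[0,5] S   <
  [0,2] NP   >
    [0,1] "which" : NP/N
    [1,2] "ate" : N
  [2,5] S\NP   <B
    [2,4] N\NP   >
      [2,3] "river" : (N\NP)/(S\N)
      [3,4] "liked" : S\N
    [4,5] "in" : S\N

[0,1] NP/N  lex  "which"
[1,2] N  lex  "ate"
[0,2] NP  >  k=1
[2,3] (N\NP)/(S\N)  lex  "river"
[3,4] S\N  lex  "liked"
[2,4] N\NP  >  k=3
[4,5] S\N  lex  "in"
[2,5] S\NP  <B  k=4
[0,5] S  <  k=2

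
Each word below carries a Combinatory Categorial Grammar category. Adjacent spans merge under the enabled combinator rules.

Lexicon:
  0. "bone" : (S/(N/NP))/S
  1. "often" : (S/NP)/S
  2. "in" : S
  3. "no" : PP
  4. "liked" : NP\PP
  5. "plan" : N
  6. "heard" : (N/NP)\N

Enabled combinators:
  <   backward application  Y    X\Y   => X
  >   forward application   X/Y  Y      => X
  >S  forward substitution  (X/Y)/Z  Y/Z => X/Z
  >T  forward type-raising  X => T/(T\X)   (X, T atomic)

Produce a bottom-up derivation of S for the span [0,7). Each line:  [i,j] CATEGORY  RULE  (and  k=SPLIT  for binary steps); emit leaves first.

[0,1] (S/(N/NP))/S  lex  "bone"
[1,2] (S/NP)/S  lex  "often"
[2,3] S  lex  "in"
[1,3] S/NP  >  k=2
[3,4] PP  lex  "no"
[3,4] NP/(NP\PP)  >T
[4,5] NP\PP  lex  "liked"
[3,5] NP  >  k=4
[1,5] S  >  k=3
[0,5] S/(N/NP)  >  k=1
[5,6] N  lex  "plan"
[6,7] (N/NP)\N  lex  "heard"
[5,7] N/NP  <  k=6
[0,7] S  >  k=5

[0,7] S   >
  [0,5] S/(N/NP)   >
    [0,1] "bone" : (S/(N/NP))/S
    [1,5] S   >
      [1,3] S/NP   >
        [1,2] "often" : (S/NP)/S
        [2,3] "in" : S
      [3,5] NP   >
        [3,4] NP/(NP\PP)   >T
          [3,4] "no" : PP
        [4,5] "liked" : NP\PP
  [5,7] N/NP   <
    [5,6] "plan" : N
    [6,7] "heard" : (N/NP)\N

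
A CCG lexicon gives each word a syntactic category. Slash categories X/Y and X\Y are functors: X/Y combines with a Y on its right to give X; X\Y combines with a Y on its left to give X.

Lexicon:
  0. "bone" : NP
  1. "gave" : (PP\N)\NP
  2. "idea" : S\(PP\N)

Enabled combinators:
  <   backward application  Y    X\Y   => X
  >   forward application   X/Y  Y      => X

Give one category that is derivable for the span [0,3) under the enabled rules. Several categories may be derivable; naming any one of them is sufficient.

[0,3] S   <
  [0,2] PP\N   <
    [0,1] "bone" : NP
    [1,2] "gave" : (PP\N)\NP
  [2,3] "idea" : S\(PP\N)

S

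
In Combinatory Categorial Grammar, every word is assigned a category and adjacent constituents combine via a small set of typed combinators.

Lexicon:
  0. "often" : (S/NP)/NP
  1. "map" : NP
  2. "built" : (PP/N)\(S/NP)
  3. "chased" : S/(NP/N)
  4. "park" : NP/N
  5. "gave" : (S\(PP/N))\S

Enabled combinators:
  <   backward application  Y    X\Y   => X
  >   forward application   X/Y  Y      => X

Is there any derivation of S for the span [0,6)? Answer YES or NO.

YES

[0,6] S   <
  [0,3] PP/N   <
    [0,2] S/NP   >
      [0,1] "often" : (S/NP)/NP
      [1,2] "map" : NP
    [2,3] "built" : (PP/N)\(S/NP)
  [3,6] S\(PP/N)   <
    [3,5] S   >
      [3,4] "chased" : S/(NP/N)
      [4,5] "park" : NP/N
    [5,6] "gave" : (S\(PP/N))\S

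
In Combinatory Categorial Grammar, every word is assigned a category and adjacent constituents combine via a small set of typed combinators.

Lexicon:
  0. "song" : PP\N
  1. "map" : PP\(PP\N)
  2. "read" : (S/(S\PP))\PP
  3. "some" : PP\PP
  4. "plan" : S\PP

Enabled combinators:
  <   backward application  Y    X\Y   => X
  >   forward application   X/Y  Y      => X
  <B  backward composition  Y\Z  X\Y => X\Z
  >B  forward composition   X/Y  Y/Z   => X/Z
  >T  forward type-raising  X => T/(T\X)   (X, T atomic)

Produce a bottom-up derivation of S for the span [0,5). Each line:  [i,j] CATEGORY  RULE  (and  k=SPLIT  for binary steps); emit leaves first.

[0,1] PP\N  lex  "song"
[1,2] PP\(PP\N)  lex  "map"
[0,2] PP  <  k=1
[2,3] (S/(S\PP))\PP  lex  "read"
[0,3] S/(S\PP)  <  k=2
[3,4] PP\PP  lex  "some"
[4,5] S\PP  lex  "plan"
[3,5] S\PP  <B  k=4
[0,5] S  >  k=3

[0,5] S   >
  [0,3] S/(S\PP)   <
    [0,2] PP   <
      [0,1] "song" : PP\N
      [1,2] "map" : PP\(PP\N)
    [2,3] "read" : (S/(S\PP))\PP
  [3,5] S\PP   <B
    [3,4] "some" : PP\PP
    [4,5] "plan" : S\PP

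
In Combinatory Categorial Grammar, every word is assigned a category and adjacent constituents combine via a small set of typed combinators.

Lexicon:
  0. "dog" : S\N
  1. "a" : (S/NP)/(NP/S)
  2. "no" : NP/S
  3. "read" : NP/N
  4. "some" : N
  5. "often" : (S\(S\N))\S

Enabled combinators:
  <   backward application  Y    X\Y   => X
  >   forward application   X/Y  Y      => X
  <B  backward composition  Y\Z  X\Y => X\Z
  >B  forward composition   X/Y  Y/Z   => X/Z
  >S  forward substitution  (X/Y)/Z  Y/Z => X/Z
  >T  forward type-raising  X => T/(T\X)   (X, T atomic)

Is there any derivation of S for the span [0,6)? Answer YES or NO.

[0,6] S   <
  [0,1] "dog" : S\N
  [1,6] S\(S\N)   <
    [1,5] S   >
      [1,4] S/N   >B
        [1,3] S/NP   >
          [1,2] "a" : (S/NP)/(NP/S)
          [2,3] "no" : NP/S
        [3,4] "read" : NP/N
      [4,5] "some" : N
    [5,6] "often" : (S\(S\N))\S

YES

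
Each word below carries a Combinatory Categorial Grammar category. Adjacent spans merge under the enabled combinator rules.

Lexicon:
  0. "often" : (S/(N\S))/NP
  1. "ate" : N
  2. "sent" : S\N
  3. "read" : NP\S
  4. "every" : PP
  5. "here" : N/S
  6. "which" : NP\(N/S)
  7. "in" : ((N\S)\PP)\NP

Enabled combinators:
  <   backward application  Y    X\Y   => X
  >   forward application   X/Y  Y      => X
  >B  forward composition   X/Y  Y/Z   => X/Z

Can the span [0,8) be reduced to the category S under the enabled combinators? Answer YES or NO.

YES

[0,8] S   >
  [0,4] S/(N\S)   >
    [0,1] "often" : (S/(N\S))/NP
    [1,4] NP   <
      [1,3] S   <
        [1,2] "ate" : N
        [2,3] "sent" : S\N
      [3,4] "read" : NP\S
  [4,8] N\S   <
    [4,5] "every" : PP
    [5,8] (N\S)\PP   <
      [5,7] NP   <
        [5,6] "here" : N/S
        [6,7] "which" : NP\(N/S)
      [7,8] "in" : ((N\S)\PP)\NP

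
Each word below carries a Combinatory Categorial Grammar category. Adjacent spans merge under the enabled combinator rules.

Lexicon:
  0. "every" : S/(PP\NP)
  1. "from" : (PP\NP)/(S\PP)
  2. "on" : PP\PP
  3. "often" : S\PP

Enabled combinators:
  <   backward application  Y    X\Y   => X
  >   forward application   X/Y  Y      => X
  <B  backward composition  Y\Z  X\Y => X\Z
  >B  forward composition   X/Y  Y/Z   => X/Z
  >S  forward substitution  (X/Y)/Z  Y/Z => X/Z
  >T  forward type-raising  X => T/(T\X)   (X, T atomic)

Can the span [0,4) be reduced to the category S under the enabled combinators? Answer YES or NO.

YES

[0,4] S   >
  [0,1] "every" : S/(PP\NP)
  [1,4] PP\NP   >
    [1,2] "from" : (PP\NP)/(S\PP)
    [2,4] S\PP   <B
      [2,3] "on" : PP\PP
      [3,4] "often" : S\PP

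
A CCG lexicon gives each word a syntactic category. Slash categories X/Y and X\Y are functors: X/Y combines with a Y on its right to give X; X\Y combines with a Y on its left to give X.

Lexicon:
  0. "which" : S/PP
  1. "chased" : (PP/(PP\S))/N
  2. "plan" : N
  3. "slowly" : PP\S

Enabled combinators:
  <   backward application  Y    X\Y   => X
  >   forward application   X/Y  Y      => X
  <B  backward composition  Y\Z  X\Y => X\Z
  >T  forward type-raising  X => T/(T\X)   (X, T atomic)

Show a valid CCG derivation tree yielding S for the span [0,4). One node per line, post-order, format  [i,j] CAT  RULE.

[0,1] S/PP  lex  "which"
[1,2] (PP/(PP\S))/N  lex  "chased"
[2,3] N  lex  "plan"
[1,3] PP/(PP\S)  >  k=2
[3,4] PP\S  lex  "slowly"
[1,4] PP  >  k=3
[0,4] S  >  k=1

[0,4] S   >
  [0,1] "which" : S/PP
  [1,4] PP   >
    [1,3] PP/(PP\S)   >
      [1,2] "chased" : (PP/(PP\S))/N
      [2,3] "plan" : N
    [3,4] "slowly" : PP\S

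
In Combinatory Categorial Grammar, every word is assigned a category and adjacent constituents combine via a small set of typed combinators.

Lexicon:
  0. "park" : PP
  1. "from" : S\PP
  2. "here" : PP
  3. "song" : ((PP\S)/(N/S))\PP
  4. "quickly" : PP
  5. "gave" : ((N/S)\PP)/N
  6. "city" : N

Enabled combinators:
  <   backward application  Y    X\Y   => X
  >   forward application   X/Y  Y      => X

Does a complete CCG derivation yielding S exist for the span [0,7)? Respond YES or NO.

PP S\PP PP ((PP\S)/(N/S))\PP PP ((N/S)\PP)/N N
CKY chart[0,7] = {PP}; S ∉ chart

NO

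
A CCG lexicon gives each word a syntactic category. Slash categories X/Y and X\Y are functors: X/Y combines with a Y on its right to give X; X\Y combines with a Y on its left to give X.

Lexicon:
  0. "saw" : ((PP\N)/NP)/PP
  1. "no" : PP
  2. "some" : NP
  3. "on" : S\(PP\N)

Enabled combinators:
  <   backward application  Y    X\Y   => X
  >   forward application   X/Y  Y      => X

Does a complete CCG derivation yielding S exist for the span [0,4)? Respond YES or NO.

[0,4] S   <
  [0,3] PP\N   >
    [0,2] (PP\N)/NP   >
      [0,1] "saw" : ((PP\N)/NP)/PP
      [1,2] "no" : PP
    [2,3] "some" : NP
  [3,4] "on" : S\(PP\N)

YES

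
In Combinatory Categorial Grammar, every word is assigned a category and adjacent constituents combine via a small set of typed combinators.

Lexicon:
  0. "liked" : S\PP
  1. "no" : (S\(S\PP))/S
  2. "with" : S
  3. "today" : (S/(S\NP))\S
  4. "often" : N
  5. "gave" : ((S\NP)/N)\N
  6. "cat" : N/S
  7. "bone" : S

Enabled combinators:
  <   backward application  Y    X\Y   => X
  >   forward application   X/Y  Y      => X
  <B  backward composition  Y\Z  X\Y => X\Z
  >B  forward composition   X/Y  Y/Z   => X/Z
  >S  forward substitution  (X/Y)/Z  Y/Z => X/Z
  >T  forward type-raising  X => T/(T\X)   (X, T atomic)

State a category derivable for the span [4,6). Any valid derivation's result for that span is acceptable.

(S\NP)/N

[0,8] S   <
  [0,1] "liked" : S\PP
  [1,8] S\(S\PP)   >
    [1,2] "no" : (S\(S\PP))/S
    [2,8] S   >
      [2,4] S/(S\NP)   <
        [2,3] "with" : S
        [3,4] "today" : (S/(S\NP))\S
      [4,8] S\NP   >
        [4,6] (S\NP)/N   <
          [4,5] "often" : N
          [5,6] "gave" : ((S\NP)/N)\N
        [6,8] N   >
          [6,7] "cat" : N/S
          [7,8] "bone" : S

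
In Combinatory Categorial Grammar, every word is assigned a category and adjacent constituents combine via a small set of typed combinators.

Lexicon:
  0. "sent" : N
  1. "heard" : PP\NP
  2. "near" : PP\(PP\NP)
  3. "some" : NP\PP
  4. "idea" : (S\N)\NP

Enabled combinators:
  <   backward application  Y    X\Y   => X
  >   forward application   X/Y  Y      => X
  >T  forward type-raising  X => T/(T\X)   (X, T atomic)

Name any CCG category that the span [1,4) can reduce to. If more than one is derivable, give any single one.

[0,5] S   >
  [0,1] S/(S\N)   >T
    [0,1] "sent" : N
  [1,5] S\N   <
    [1,4] NP   <
      [1,3] PP   <
        [1,2] "heard" : PP\NP
        [2,3] "near" : PP\(PP\NP)
      [3,4] "some" : NP\PP
    [4,5] "idea" : (S\N)\NP

NP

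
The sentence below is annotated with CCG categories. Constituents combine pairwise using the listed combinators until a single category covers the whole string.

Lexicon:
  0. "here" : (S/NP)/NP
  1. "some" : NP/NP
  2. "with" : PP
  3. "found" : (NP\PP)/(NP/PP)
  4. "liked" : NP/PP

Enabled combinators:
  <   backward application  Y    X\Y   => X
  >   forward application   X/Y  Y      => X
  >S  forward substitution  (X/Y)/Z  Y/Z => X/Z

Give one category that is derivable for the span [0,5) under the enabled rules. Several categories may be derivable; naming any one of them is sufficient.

S

[0,5] S   >
  [0,2] S/NP   >S
    [0,1] "here" : (S/NP)/NP
    [1,2] "some" : NP/NP
  [2,5] NP   <
    [2,3] "with" : PP
    [3,5] NP\PP   >
      [3,4] "found" : (NP\PP)/(NP/PP)
      [4,5] "liked" : NP/PP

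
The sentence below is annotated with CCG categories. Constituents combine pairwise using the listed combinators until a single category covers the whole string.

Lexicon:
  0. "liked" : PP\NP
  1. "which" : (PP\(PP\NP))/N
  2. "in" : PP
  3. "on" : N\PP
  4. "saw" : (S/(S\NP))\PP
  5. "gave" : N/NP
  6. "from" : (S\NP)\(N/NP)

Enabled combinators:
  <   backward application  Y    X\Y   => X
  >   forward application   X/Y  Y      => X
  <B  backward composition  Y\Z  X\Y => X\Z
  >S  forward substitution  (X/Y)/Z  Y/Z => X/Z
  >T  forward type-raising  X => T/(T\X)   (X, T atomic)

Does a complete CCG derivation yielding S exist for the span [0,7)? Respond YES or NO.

[0,7] S   >
  [0,5] S/(S\NP)   <
    [0,4] PP   <
      [0,1] "liked" : PP\NP
      [1,4] PP\(PP\NP)   >
        [1,2] "which" : (PP\(PP\NP))/N
        [2,4] N   <
          [2,3] "in" : PP
          [3,4] "on" : N\PP
    [4,5] "saw" : (S/(S\NP))\PP
  [5,7] S\NP   <
    [5,6] "gave" : N/NP
    [6,7] "from" : (S\NP)\(N/NP)

YES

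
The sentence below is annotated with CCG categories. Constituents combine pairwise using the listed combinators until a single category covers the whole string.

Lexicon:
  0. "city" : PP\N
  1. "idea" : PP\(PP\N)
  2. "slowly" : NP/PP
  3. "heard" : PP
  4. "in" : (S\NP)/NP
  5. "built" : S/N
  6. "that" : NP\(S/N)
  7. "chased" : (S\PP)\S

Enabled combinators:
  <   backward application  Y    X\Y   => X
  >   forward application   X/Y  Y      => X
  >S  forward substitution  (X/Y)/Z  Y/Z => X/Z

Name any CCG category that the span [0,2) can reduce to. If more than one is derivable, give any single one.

[0,8] S   <
  [0,2] PP   <
    [0,1] "city" : PP\N
    [1,2] "idea" : PP\(PP\N)
  [2,8] S\PP   <
    [2,7] S   <
      [2,4] NP   >
        [2,3] "slowly" : NP/PP
        [3,4] "heard" : PP
      [4,7] S\NP   >
        [4,5] "in" : (S\NP)/NP
        [5,7] NP   <
          [5,6] "built" : S/N
          [6,7] "that" : NP\(S/N)
    [7,8] "chased" : (S\PP)\S

PP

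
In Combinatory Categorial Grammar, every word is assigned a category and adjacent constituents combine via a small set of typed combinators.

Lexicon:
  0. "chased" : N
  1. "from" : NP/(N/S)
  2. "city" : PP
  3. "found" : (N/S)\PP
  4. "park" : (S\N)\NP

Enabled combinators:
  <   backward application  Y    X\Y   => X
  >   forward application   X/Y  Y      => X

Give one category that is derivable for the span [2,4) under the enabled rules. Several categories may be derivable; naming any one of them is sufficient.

N/S

[0,5] S   <
  [0,1] "chased" : N
  [1,5] S\N   <
    [1,4] NP   >
      [1,2] "from" : NP/(N/S)
      [2,4] N/S   <
        [2,3] "city" : PP
        [3,4] "found" : (N/S)\PP
    [4,5] "park" : (S\N)\NP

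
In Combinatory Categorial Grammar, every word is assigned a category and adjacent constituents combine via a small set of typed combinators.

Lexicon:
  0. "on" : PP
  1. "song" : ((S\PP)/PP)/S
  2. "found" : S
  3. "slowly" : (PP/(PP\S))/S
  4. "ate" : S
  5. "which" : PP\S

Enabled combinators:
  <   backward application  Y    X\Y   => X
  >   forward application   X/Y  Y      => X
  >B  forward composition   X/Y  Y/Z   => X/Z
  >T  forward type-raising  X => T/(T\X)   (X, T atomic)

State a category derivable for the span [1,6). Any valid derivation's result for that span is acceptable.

[0,6] S   >
  [0,1] S/(S\PP)   >T
    [0,1] "on" : PP
  [1,6] S\PP   >
    [1,3] (S\PP)/PP   >
      [1,2] "song" : ((S\PP)/PP)/S
      [2,3] "found" : S
    [3,6] PP   >
      [3,5] PP/(PP\S)   >
        [3,4] "slowly" : (PP/(PP\S))/S
        [4,5] "ate" : S
      [5,6] "which" : PP\S

S\PP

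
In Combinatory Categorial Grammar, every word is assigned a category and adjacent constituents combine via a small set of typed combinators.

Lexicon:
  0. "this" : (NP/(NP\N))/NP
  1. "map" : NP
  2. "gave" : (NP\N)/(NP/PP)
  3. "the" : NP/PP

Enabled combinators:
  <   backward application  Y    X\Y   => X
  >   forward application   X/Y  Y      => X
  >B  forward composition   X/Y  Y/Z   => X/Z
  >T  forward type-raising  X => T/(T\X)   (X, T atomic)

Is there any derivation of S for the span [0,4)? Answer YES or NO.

(NP/(NP\N))/NP NP (NP\N)/(NP/PP) NP/PP
CKY chart[0,4] = {N/(N\NP), NP, NP/(NP\NP), PP/(PP\NP), S/(S\NP)}; S ∉ chart

NO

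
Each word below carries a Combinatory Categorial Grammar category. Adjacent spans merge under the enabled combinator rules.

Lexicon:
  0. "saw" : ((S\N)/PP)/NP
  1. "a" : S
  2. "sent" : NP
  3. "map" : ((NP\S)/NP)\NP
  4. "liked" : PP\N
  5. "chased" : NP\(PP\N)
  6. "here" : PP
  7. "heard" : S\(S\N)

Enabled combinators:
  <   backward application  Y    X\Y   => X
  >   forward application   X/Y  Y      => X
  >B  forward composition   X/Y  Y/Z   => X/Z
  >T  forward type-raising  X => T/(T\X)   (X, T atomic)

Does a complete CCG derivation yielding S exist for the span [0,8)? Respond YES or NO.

YES

[0,8] S   <
  [0,7] S\N   >
    [0,6] (S\N)/PP   >
      [0,1] "saw" : ((S\N)/PP)/NP
      [1,6] NP   <
        [1,2] "a" : S
        [2,6] NP\S   >
          [2,4] (NP\S)/NP   <
            [2,3] "sent" : NP
            [3,4] "map" : ((NP\S)/NP)\NP
          [4,6] NP   <
            [4,5] "liked" : PP\N
            [5,6] "chased" : NP\(PP\N)
    [6,7] "here" : PP
  [7,8] "heard" : S\(S\N)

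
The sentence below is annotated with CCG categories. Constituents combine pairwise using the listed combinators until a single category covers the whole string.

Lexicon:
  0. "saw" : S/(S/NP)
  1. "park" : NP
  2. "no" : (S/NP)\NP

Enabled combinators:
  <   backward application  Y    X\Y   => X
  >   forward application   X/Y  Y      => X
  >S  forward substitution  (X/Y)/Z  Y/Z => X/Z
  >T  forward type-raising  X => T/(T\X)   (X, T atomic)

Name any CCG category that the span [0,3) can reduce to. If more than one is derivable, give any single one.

[0,3] S   >
  [0,1] "saw" : S/(S/NP)
  [1,3] S/NP   <
    [1,2] "park" : NP
    [2,3] "no" : (S/NP)\NP

S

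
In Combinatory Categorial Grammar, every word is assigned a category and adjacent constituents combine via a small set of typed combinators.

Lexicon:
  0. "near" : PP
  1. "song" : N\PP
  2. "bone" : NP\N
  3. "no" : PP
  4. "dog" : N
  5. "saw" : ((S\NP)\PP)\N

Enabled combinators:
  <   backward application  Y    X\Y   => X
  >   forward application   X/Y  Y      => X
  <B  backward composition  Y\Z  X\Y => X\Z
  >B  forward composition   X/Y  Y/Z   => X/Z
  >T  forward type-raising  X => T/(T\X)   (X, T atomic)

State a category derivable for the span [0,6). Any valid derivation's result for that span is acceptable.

[0,6] S   <
  [0,1] "near" : PP
  [1,6] S\PP   <B
    [1,3] NP\PP   <B
      [1,2] "song" : N\PP
      [2,3] "bone" : NP\N
    [3,6] S\NP   <
      [3,4] "no" : PP
      [4,6] (S\NP)\PP   <
        [4,5] "dog" : N
        [5,6] "saw" : ((S\NP)\PP)\N

S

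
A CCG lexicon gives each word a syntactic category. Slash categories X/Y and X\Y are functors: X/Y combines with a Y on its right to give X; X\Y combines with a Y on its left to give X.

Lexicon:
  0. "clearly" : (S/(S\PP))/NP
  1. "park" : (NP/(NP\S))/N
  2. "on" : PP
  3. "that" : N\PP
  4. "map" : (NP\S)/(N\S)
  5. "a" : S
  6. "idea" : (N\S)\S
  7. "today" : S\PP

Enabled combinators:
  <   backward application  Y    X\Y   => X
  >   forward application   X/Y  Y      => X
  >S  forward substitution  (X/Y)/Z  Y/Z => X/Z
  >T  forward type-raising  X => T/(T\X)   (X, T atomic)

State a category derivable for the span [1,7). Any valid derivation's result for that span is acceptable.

NP

[0,8] S   >
  [0,7] S/(S\PP)   >
    [0,1] "clearly" : (S/(S\PP))/NP
    [1,7] NP   >
      [1,4] NP/(NP\S)   >
        [1,2] "park" : (NP/(NP\S))/N
        [2,4] N   <
          [2,3] "on" : PP
          [3,4] "that" : N\PP
      [4,7] NP\S   >
        [4,5] "map" : (NP\S)/(N\S)
        [5,7] N\S   <
          [5,6] "a" : S
          [6,7] "idea" : (N\S)\S
  [7,8] "today" : S\PP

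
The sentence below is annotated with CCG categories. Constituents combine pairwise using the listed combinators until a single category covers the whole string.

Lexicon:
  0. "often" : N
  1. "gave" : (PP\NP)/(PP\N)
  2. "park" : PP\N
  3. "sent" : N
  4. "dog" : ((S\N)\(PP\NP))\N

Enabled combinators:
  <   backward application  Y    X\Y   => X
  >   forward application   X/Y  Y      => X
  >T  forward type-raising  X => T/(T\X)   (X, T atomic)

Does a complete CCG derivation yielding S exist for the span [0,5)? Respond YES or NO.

[0,5] S   <
  [0,1] "often" : N
  [1,5] S\N   <
    [1,3] PP\NP   >
      [1,2] "gave" : (PP\NP)/(PP\N)
      [2,3] "park" : PP\N
    [3,5] (S\N)\(PP\NP)   <
      [3,4] "sent" : N
      [4,5] "dog" : ((S\N)\(PP\NP))\N

YES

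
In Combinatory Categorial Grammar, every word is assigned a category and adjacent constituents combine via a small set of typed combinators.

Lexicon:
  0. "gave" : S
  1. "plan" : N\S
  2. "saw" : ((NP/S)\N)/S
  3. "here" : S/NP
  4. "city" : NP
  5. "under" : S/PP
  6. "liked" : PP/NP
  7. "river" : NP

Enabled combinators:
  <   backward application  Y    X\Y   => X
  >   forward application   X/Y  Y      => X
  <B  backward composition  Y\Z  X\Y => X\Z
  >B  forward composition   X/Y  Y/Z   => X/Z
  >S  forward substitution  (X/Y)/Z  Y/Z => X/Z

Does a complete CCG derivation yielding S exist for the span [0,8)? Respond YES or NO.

S N\S ((NP/S)\N)/S S/NP NP S/PP PP/NP NP
CKY chart[0,8] = {NP}; S ∉ chart

NO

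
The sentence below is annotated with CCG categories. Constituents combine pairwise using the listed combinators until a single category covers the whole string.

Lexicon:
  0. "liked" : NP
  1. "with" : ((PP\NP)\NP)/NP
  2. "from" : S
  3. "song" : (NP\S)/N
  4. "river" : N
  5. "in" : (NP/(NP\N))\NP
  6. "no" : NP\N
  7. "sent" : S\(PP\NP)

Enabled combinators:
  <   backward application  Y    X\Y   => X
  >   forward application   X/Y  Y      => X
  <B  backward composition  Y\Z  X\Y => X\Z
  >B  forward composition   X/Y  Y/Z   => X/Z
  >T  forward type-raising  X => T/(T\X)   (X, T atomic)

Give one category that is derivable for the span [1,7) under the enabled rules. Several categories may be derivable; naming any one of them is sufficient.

(PP\NP)\NP

[0,8] S   >
  [0,1] S/(S\NP)   >T
    [0,1] "liked" : NP
  [1,8] S\NP   <B
    [1,7] (PP\NP)\NP   >
      [1,2] "with" : ((PP\NP)\NP)/NP
      [2,7] NP   >
        [2,6] NP/(NP\N)   <
          [2,5] NP   <
            [2,3] "from" : S
            [3,5] NP\S   >
              [3,4] "song" : (NP\S)/N
              [4,5] "river" : N
          [5,6] "in" : (NP/(NP\N))\NP
        [6,7] "no" : NP\N
    [7,8] "sent" : S\(PP\NP)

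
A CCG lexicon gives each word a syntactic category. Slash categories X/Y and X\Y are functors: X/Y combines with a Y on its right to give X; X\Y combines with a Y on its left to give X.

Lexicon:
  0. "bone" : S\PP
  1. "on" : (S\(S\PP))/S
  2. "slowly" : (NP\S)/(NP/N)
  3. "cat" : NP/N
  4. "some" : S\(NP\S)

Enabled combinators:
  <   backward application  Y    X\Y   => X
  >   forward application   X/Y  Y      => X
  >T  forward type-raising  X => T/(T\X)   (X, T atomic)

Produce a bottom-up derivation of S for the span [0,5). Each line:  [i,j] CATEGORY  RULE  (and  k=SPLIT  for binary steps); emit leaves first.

[0,5] S   <
  [0,1] "bone" : S\PP
  [1,5] S\(S\PP)   >
    [1,2] "on" : (S\(S\PP))/S
    [2,5] S   <
      [2,4] NP\S   >
        [2,3] "slowly" : (NP\S)/(NP/N)
        [3,4] "cat" : NP/N
      [4,5] "some" : S\(NP\S)

[0,1] S\PP  lex  "bone"
[1,2] (S\(S\PP))/S  lex  "on"
[2,3] (NP\S)/(NP/N)  lex  "slowly"
[3,4] NP/N  lex  "cat"
[2,4] NP\S  >  k=3
[4,5] S\(NP\S)  lex  "some"
[2,5] S  <  k=4
[1,5] S\(S\PP)  >  k=2
[0,5] S  <  k=1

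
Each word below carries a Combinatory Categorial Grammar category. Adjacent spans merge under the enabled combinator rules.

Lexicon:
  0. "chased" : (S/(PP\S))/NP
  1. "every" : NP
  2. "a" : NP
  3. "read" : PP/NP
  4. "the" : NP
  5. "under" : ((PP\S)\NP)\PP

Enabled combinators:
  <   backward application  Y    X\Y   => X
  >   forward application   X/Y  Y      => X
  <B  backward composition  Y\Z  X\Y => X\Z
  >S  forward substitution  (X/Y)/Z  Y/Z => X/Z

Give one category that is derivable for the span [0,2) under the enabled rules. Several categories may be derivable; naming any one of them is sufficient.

[0,6] S   >
  [0,2] S/(PP\S)   >
    [0,1] "chased" : (S/(PP\S))/NP
    [1,2] "every" : NP
  [2,6] PP\S   <
    [2,3] "a" : NP
    [3,6] (PP\S)\NP   <
      [3,5] PP   >
        [3,4] "read" : PP/NP
        [4,5] "the" : NP
      [5,6] "under" : ((PP\S)\NP)\PP

S/(PP\S)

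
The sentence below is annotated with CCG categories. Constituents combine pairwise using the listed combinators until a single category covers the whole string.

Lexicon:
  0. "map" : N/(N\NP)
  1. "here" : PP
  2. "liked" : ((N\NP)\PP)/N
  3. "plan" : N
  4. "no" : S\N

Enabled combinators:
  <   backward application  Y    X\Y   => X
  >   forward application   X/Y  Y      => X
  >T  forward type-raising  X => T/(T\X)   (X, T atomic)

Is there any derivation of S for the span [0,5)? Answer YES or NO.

[0,5] S   <
  [0,4] N   >
    [0,1] "map" : N/(N\NP)
    [1,4] N\NP   <
      [1,2] "here" : PP
      [2,4] (N\NP)\PP   >
        [2,3] "liked" : ((N\NP)\PP)/N
        [3,4] "plan" : N
  [4,5] "no" : S\N

YES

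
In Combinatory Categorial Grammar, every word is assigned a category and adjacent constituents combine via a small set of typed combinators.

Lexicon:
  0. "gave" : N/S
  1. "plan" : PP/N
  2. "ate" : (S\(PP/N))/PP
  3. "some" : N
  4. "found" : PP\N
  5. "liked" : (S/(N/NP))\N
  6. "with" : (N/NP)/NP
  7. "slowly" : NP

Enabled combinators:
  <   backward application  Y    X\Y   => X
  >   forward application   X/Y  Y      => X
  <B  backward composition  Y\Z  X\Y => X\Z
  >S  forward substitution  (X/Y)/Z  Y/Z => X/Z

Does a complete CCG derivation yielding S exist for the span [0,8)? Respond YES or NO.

YES

[0,8] S   >
  [0,6] S/(N/NP)   <
    [0,5] N   >
      [0,1] "gave" : N/S
      [1,5] S   <
        [1,2] "plan" : PP/N
        [2,5] S\(PP/N)   >
          [2,3] "ate" : (S\(PP/N))/PP
          [3,5] PP   <
            [3,4] "some" : N
            [4,5] "found" : PP\N
    [5,6] "liked" : (S/(N/NP))\N
  [6,8] N/NP   >
    [6,7] "with" : (N/NP)/NP
    [7,8] "slowly" : NP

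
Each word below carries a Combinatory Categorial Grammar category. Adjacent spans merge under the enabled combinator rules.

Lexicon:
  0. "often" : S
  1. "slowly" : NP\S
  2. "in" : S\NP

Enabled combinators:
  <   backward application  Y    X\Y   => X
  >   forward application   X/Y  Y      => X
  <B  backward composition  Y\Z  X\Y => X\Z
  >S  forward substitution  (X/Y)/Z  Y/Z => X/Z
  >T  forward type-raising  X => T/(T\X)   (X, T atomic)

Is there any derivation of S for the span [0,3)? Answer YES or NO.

YES

[0,3] S   <
  [0,2] NP   >
    [0,1] NP/(NP\S)   >T
      [0,1] "often" : S
    [1,2] "slowly" : NP\S
  [2,3] "in" : S\NP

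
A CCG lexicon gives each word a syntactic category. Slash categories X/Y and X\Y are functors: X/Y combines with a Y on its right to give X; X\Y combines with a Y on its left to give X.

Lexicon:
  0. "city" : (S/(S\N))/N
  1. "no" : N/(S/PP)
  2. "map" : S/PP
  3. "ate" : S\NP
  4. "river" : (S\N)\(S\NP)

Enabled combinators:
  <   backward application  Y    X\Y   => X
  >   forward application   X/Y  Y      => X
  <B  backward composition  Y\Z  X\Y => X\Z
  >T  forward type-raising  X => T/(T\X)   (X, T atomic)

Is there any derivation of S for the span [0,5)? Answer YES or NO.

YES

[0,5] S   >
  [0,3] S/(S\N)   >
    [0,1] "city" : (S/(S\N))/N
    [1,3] N   >
      [1,2] "no" : N/(S/PP)
      [2,3] "map" : S/PP
  [3,5] S\N   <
    [3,4] "ate" : S\NP
    [4,5] "river" : (S\N)\(S\NP)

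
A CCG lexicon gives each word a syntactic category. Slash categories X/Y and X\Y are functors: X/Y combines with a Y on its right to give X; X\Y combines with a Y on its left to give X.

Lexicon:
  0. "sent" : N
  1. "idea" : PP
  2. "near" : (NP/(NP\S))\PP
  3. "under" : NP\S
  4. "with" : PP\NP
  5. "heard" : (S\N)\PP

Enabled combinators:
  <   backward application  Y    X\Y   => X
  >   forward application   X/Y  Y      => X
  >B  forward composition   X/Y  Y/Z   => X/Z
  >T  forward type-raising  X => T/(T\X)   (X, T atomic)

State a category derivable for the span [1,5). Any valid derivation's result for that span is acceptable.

PP

[0,6] S   <
  [0,1] "sent" : N
  [1,6] S\N   <
    [1,5] PP   <
      [1,4] NP   >
        [1,3] NP/(NP\S)   <
          [1,2] "idea" : PP
          [2,3] "near" : (NP/(NP\S))\PP
        [3,4] "under" : NP\S
      [4,5] "with" : PP\NP
    [5,6] "heard" : (S\N)\PP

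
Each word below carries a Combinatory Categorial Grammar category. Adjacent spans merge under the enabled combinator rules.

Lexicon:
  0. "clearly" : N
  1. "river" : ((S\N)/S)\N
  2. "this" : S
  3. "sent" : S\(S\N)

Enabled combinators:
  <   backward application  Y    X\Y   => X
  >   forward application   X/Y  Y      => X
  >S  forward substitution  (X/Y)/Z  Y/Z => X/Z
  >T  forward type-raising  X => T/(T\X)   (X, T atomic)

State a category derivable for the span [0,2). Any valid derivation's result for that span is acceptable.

[0,4] S   <
  [0,3] S\N   >
    [0,2] (S\N)/S   <
      [0,1] "clearly" : N
      [1,2] "river" : ((S\N)/S)\N
    [2,3] "this" : S
  [3,4] "sent" : S\(S\N)

(S\N)/S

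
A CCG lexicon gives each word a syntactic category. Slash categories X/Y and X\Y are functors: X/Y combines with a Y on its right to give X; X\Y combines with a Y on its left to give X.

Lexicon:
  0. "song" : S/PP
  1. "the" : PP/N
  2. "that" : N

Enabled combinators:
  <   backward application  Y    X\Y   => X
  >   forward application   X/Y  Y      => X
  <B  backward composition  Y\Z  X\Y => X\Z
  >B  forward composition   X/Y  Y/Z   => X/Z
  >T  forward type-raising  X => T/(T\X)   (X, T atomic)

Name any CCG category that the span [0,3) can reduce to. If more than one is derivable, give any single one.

[0,3] S   >
  [0,2] S/N   >B
    [0,1] "song" : S/PP
    [1,2] "the" : PP/N
  [2,3] "that" : N

S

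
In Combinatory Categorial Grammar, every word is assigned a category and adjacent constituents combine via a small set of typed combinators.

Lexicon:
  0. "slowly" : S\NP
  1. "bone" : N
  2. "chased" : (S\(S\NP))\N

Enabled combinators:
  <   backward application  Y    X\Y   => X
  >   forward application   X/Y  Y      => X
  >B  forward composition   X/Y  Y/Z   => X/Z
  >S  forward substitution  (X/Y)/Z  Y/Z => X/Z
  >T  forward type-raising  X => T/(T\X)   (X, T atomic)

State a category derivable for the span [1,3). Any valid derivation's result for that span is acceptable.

[0,3] S   <
  [0,1] "slowly" : S\NP
  [1,3] S\(S\NP)   <
    [1,2] "bone" : N
    [2,3] "chased" : (S\(S\NP))\N

S\(S\NP)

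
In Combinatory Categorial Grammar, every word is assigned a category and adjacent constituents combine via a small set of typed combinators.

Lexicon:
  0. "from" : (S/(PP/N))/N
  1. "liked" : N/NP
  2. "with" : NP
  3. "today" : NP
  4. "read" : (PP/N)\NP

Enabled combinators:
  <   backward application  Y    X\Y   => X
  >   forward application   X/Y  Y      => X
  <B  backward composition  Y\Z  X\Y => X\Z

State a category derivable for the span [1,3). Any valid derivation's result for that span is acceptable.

N

[0,5] S   >
  [0,3] S/(PP/N)   >
    [0,1] "from" : (S/(PP/N))/N
    [1,3] N   >
      [1,2] "liked" : N/NP
      [2,3] "with" : NP
  [3,5] PP/N   <
    [3,4] "today" : NP
    [4,5] "read" : (PP/N)\NP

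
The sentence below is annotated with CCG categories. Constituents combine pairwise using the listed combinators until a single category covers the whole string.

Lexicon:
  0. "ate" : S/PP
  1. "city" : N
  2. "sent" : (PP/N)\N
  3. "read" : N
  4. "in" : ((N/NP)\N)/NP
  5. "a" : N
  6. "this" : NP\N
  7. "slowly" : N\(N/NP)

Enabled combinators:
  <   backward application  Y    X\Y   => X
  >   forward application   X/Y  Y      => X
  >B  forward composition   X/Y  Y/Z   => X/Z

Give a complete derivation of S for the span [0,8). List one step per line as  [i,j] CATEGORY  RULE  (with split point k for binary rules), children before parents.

[0,1] S/PP  lex  "ate"
[1,2] N  lex  "city"
[2,3] (PP/N)\N  lex  "sent"
[1,3] PP/N  <  k=2
[3,4] N  lex  "read"
[4,5] ((N/NP)\N)/NP  lex  "in"
[5,6] N  lex  "a"
[6,7] NP\N  lex  "this"
[5,7] NP  <  k=6
[4,7] (N/NP)\N  >  k=5
[3,7] N/NP  <  k=4
[7,8] N\(N/NP)  lex  "slowly"
[3,8] N  <  k=7
[1,8] PP  >  k=3
[0,8] S  >  k=1

[0,8] S   >
  [0,1] "ate" : S/PP
  [1,8] PP   >
    [1,3] PP/N   <
      [1,2] "city" : N
      [2,3] "sent" : (PP/N)\N
    [3,8] N   <
      [3,7] N/NP   <
        [3,4] "read" : N
        [4,7] (N/NP)\N   >
          [4,5] "in" : ((N/NP)\N)/NP
          [5,7] NP   <
            [5,6] "a" : N
            [6,7] "this" : NP\N
      [7,8] "slowly" : N\(N/NP)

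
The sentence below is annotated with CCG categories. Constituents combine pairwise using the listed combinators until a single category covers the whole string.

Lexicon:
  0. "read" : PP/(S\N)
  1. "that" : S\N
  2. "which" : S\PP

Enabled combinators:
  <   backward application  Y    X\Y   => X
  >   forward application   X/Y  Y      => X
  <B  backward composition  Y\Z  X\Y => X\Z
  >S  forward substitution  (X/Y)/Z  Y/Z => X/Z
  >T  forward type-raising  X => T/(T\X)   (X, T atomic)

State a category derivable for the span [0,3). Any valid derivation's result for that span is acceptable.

S

[0,3] S   <
  [0,2] PP   >
    [0,1] "read" : PP/(S\N)
    [1,2] "that" : S\N
  [2,3] "which" : S\PP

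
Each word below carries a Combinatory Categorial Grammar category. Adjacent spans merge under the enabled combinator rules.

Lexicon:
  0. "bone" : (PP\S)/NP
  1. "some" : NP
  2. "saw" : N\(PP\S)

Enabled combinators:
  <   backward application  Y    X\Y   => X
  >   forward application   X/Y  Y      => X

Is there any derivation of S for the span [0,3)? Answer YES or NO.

(PP\S)/NP NP N\(PP\S)
CKY chart[0,3] = {N}; S ∉ chart

NO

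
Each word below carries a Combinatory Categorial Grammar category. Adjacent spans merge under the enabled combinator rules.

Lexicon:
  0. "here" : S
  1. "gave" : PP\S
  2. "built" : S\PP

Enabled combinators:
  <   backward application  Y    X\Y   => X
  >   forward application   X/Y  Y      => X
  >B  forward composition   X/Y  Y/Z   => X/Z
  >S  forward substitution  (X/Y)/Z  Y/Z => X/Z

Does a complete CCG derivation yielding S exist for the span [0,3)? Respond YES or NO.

[0,3] S   <
  [0,2] PP   <
    [0,1] "here" : S
    [1,2] "gave" : PP\S
  [2,3] "built" : S\PP

YES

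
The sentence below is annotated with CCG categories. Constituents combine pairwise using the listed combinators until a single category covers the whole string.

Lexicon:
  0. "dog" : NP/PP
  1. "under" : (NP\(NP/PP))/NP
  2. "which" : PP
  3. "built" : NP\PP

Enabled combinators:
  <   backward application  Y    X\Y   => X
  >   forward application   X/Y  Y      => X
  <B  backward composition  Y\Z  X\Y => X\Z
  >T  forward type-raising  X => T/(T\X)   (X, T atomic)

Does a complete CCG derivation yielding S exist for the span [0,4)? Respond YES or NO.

NP/PP (NP\(NP/PP))/NP PP NP\PP
CKY chart[0,4] = {N/(N\NP), NP, NP/(NP\NP), PP/(PP\NP), S/(S\NP)}; S ∉ chart

NO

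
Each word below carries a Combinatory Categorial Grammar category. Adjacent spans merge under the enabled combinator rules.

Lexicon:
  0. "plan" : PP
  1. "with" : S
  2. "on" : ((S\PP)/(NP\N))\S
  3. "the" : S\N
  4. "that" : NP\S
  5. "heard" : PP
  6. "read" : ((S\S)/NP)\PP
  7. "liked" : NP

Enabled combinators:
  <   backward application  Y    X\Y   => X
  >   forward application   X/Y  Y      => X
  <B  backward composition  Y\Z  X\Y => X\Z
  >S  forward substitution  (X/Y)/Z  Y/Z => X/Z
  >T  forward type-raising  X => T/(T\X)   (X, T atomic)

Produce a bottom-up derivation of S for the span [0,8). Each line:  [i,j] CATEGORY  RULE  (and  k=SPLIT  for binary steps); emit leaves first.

[0,8] S   <
  [0,1] "plan" : PP
  [1,8] S\PP   <B
    [1,5] S\PP   >
      [1,3] (S\PP)/(NP\N)   <
        [1,2] "with" : S
        [2,3] "on" : ((S\PP)/(NP\N))\S
      [3,5] NP\N   <B
        [3,4] "the" : S\N
        [4,5] "that" : NP\S
    [5,8] S\S   >
      [5,7] (S\S)/NP   <
        [5,6] "heard" : PP
        [6,7] "read" : ((S\S)/NP)\PP
      [7,8] "liked" : NP

[0,1] PP  lex  "plan"
[1,2] S  lex  "with"
[2,3] ((S\PP)/(NP\N))\S  lex  "on"
[1,3] (S\PP)/(NP\N)  <  k=2
[3,4] S\N  lex  "the"
[4,5] NP\S  lex  "that"
[3,5] NP\N  <B  k=4
[1,5] S\PP  >  k=3
[5,6] PP  lex  "heard"
[6,7] ((S\S)/NP)\PP  lex  "read"
[5,7] (S\S)/NP  <  k=6
[7,8] NP  lex  "liked"
[5,8] S\S  >  k=7
[1,8] S\PP  <B  k=5
[0,8] S  <  k=1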